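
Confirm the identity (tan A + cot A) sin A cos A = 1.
LHS = (sin A/cos A + cos A/sin A) sin A cos A = ((sin²A + cos²A)/(sin A cos A)) · sin A cos A = sin²A + cos²A = 1 = RHS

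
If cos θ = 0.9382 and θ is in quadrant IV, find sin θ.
sin θ = -0.3461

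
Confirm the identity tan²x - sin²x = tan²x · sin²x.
LHS = sin²x/cos²x - sin²x = sin²x(1/cos²x - 1) = sin²x · (1 - cos²x)/cos²x = sin²x · sin²x/cos²x = sin²x · tan²x = RHS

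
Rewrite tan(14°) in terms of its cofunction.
tan(14°) = cot(90° - 14°) = cot(76°)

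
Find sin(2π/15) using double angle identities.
sin(2π/15) = 2 sin π/15 cos π/15 = 0.4067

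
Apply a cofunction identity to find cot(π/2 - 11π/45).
cot(π/2 - 11π/45) = tan(11π/45) = 0.9657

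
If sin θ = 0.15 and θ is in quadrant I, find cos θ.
cos θ = 0.9887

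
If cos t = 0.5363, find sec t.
sec t = 1/cos t = 1.865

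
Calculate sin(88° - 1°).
sin(88° - 1°) = sin 88° cos 1° - cos 88° sin 1° = 0.9986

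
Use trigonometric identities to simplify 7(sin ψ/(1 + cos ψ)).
7(sin ψ/(1 + cos ψ)) = 7(tan(ψ/2)) (using Half angle)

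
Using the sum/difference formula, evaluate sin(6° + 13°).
sin(6° + 13°) = sin 6° cos 13° + cos 6° sin 13° = 0.3256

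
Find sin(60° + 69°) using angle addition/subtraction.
sin(60° + 69°) = sin 60° cos 69° + cos 60° sin 69° = 0.7771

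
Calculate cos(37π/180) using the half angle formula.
cos(37π/180) = √((1 + cos 37π/90)/2) = 0.7986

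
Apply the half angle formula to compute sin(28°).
sin(28°) = √((1 - cos 56°)/2) = 0.4695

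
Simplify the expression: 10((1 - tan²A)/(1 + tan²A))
10((1 - tan²A)/(1 + tan²A)) = 10(cos(2A)) (using Double angle)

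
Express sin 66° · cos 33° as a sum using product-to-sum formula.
sin 66° cos 33° = (1/2)[sin(66°+33°) + sin(66°-33°)]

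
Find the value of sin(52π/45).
sin(52π/45) = -0.4695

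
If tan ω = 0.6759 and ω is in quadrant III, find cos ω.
cos ω = -0.8285 (using tan²ω + 1 = sec²ω)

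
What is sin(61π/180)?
sin(61π/180) = 0.8746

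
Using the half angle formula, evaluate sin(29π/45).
sin(29π/45) = √((1 - cos 58π/45)/2) = 0.8988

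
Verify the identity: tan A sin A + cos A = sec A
LHS = sin²A/cos A + cos A = (sin²A + cos²A)/cos A = 1/cos A = sec A = RHS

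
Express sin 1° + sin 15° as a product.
sin 1° + sin 15° = 2 sin(8°) cos(-7°)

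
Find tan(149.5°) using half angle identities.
tan(149.5°) = sin 299° / (1 + cos 299°) = -0.589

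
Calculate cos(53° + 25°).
cos(53° + 25°) = cos 53° cos 25° - sin 53° sin 25° = 0.2079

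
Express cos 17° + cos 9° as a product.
cos 17° + cos 9° = 2 cos(13°) cos(4°)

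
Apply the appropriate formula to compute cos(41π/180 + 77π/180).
cos(41π/180 + 77π/180) = cos 41π/180 cos 77π/180 - sin 41π/180 sin 77π/180 = -0.4695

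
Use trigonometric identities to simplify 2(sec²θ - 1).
2(sec²θ - 1) = 2(tan²θ) (using Pythagorean identity)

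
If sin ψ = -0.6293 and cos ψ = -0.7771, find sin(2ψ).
sin(2ψ) = 2 sin ψ cos ψ = 0.9781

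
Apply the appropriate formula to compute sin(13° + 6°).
sin(13° + 6°) = sin 13° cos 6° + cos 13° sin 6° = 0.3256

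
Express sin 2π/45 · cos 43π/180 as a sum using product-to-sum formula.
sin 2π/45 cos 43π/180 = (1/2)[sin(2π/45+43π/180) + sin(2π/45-43π/180)]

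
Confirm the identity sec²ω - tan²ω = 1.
LHS = 1/cos²ω - sin²ω/cos²ω = (1 - sin²ω)/cos²ω = cos²ω/cos²ω = 1 = RHS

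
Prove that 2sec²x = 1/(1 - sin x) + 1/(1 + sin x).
RHS = [(1 + sin x) + (1 - sin x)] / [(1 - sin x)(1 + sin x)] = 2/(1 - sin²x) = 2/cos²x = 2sec²x = LHS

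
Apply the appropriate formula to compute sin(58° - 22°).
sin(58° - 22°) = sin 58° cos 22° - cos 58° sin 22° = 0.5878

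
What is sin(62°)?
sin(62°) = 0.8829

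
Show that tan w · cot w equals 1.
LHS = (sin w/cos w) · (cos w/sin w) = 1 = RHS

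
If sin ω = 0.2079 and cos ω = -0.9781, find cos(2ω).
cos(2ω) = cos²ω - sin²ω = 0.9135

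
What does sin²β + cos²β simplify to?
sin²β + cos²β = 1 (using Pythagorean identity)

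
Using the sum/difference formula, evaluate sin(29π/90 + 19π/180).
sin(29π/90 + 19π/180) = sin 29π/90 cos 19π/180 + cos 29π/90 sin 19π/180 = 0.9744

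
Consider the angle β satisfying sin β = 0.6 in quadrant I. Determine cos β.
cos β = √(1 - sin²β) = 0.8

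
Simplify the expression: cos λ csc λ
cos λ csc λ = cot λ (using Reciprocal + quotient)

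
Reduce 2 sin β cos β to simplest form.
2 sin β cos β = sin(2β) (using Double angle)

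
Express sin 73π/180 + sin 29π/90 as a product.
sin 73π/180 + sin 29π/90 = 2 sin(131π/360) cos(π/24)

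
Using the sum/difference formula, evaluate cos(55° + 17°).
cos(55° + 17°) = cos 55° cos 17° - sin 55° sin 17° = 0.309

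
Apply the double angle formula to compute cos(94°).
cos(94°) = 2cos²47° - 1 = -0.06976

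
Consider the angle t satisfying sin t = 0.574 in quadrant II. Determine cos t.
cos t = ±√(1 - sin²t) = -0.8189 (negative in QII)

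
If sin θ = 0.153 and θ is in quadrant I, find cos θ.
cos θ = 0.9882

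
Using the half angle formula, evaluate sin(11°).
sin(11°) = √((1 - cos 22°)/2) = 0.1908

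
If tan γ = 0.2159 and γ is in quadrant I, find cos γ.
cos γ = 0.9775 (using tan²γ + 1 = sec²γ)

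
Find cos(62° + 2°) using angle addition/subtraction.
cos(62° + 2°) = cos 62° cos 2° - sin 62° sin 2° = 0.4384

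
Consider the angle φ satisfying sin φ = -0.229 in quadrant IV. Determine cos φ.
cos φ = √(1 - sin²φ) = 0.9734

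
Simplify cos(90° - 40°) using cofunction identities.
cos(90° - 40°) = sin(40°)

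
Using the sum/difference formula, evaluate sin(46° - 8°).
sin(46° - 8°) = sin 46° cos 8° - cos 46° sin 8° = 0.6157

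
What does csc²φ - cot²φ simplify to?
csc²φ - cot²φ = 1 (using Pythagorean identity)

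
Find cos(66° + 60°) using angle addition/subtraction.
cos(66° + 60°) = cos 66° cos 60° - sin 66° sin 60° = -0.5878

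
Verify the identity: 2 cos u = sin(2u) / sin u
RHS = 2 sin u cos u / sin u = 2 cos u = LHS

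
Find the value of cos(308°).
cos(308°) = 0.6157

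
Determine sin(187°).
sin(187°) = -0.1219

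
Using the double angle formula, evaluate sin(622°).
sin(622°) = 2 sin 311° cos 311° = -0.9903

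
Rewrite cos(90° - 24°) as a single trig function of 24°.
cos(90° - 24°) = sin(24°)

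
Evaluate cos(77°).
cos(77°) = 0.225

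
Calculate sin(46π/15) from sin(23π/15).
sin(46π/15) = 2 sin 23π/15 cos 23π/15 = -0.2079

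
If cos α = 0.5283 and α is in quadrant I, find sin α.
sin α = 0.8491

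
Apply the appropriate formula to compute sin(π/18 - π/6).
sin(π/18 - π/6) = sin π/18 cos π/6 - cos π/18 sin π/6 = -0.342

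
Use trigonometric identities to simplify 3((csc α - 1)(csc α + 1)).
3((csc α - 1)(csc α + 1)) = 3(cot²α) (using Diff. of squares)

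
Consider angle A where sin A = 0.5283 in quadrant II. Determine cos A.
cos A = ±√(1 - sin²A) = -0.8491 (negative in QII)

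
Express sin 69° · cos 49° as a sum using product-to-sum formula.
sin 69° cos 49° = (1/2)[sin(69°+49°) + sin(69°-49°)]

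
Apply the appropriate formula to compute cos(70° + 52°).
cos(70° + 52°) = cos 70° cos 52° - sin 70° sin 52° = -0.5299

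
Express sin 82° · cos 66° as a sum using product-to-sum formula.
sin 82° cos 66° = (1/2)[sin(82°+66°) + sin(82°-66°)]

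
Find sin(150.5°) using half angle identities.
sin(150.5°) = √((1 - cos 301°)/2) = 0.4924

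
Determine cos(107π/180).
cos(107π/180) = -0.2924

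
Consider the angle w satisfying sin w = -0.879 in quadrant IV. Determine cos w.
cos w = √(1 - sin²w) = 0.4768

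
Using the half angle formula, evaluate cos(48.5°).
cos(48.5°) = √((1 + cos 97°)/2) = 0.6626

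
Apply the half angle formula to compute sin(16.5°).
sin(16.5°) = √((1 - cos 33°)/2) = 0.284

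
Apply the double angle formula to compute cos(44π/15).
cos(44π/15) = 2cos²22π/15 - 1 = -0.9781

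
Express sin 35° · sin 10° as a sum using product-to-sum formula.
sin 35° sin 10° = (1/2)[cos(35°-10°) - cos(35°+10°)]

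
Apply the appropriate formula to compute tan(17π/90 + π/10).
tan(17π/90 + π/10) = (tan 17π/90 + tan π/10)/(1 - tan 17π/90 tan π/10) = 1.28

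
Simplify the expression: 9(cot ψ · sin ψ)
9(cot ψ · sin ψ) = 9(cos ψ) (using Quotient identity)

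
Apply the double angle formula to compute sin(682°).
sin(682°) = 2 sin 341° cos 341° = -0.6157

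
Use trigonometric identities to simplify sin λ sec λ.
sin λ sec λ = tan λ (using Reciprocal + quotient)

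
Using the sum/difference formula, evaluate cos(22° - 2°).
cos(22° - 2°) = cos 22° cos 2° + sin 22° sin 2° = 0.9397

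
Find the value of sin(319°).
sin(319°) = -0.6561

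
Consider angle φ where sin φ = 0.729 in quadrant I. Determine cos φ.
cos φ = √(1 - sin²φ) = 0.6845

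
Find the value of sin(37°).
sin(37°) = 0.6018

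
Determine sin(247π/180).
sin(247π/180) = -0.9205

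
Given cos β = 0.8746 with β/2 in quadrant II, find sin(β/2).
sin(β/2) = ±√((1 - cos β)/2); positive since β/2 ∈ QII, so sin(β/2) = 0.2504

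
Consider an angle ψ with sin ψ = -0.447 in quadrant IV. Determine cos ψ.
cos ψ = √(1 - sin²ψ) = 0.8945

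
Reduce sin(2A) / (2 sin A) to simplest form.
sin(2A) / (2 sin A) = cos A (using Double angle)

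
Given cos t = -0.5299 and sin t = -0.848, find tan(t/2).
tan(t/2) = sin t / (1 + cos t) = -1.804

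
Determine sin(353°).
sin(353°) = -0.1219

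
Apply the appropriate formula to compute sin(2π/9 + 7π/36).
sin(2π/9 + 7π/36) = sin 2π/9 cos 7π/36 + cos 2π/9 sin 7π/36 = (√6+√2)/4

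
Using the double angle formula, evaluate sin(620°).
sin(620°) = 2 sin 310° cos 310° = -0.9848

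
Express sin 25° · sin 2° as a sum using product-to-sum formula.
sin 25° sin 2° = (1/2)[cos(25°-2°) - cos(25°+2°)]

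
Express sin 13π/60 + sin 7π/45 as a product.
sin 13π/60 + sin 7π/45 = 2 sin(67π/360) cos(11π/360)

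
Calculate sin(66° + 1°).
sin(66° + 1°) = sin 66° cos 1° + cos 66° sin 1° = 0.9205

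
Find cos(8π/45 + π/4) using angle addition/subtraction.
cos(8π/45 + π/4) = cos 8π/45 cos π/4 - sin 8π/45 sin π/4 = 0.225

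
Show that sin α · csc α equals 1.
LHS = sin α · (1/sin α) = 1 = RHS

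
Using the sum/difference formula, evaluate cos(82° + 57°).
cos(82° + 57°) = cos 82° cos 57° - sin 82° sin 57° = -0.7547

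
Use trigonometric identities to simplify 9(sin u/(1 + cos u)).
9(sin u/(1 + cos u)) = 9(tan(u/2)) (using Half angle)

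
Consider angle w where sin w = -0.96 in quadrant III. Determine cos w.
cos w = ±√(1 - sin²w) = -0.28 (negative in QIII)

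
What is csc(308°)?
csc(308°) = -1.269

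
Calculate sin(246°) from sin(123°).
sin(246°) = 2 sin 123° cos 123° = -0.9135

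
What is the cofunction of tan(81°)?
tan(81°) = cot(90° - 81°) = cot(9°)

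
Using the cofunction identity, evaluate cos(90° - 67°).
cos(90° - 67°) = sin(67°) = 0.9205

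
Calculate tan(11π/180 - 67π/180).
tan(11π/180 - 67π/180) = (tan 11π/180 - tan 67π/180)/(1 + tan 11π/180 tan 67π/180) = -1.483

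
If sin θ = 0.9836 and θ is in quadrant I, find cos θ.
cos θ = 0.1804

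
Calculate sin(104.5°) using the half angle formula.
sin(104.5°) = √((1 - cos 209°)/2) = 0.9681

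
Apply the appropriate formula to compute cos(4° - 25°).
cos(4° - 25°) = cos 4° cos 25° + sin 4° sin 25° = 0.9336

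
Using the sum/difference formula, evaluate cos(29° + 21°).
cos(29° + 21°) = cos 29° cos 21° - sin 29° sin 21° = 0.6428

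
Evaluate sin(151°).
sin(151°) = 0.4848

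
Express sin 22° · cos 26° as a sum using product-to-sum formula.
sin 22° cos 26° = (1/2)[sin(22°+26°) + sin(22°-26°)]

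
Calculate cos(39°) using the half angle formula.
cos(39°) = √((1 + cos 78°)/2) = 0.7771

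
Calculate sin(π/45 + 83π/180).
sin(π/45 + 83π/180) = sin π/45 cos 83π/180 + cos π/45 sin 83π/180 = 0.9986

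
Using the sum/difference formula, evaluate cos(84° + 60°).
cos(84° + 60°) = cos 84° cos 60° - sin 84° sin 60° = -0.809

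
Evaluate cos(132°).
cos(132°) = -0.6691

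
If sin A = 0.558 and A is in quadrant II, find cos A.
cos A = -0.8298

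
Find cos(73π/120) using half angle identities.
cos(73π/120) = -√((1 + cos 73π/60)/2) = -0.3338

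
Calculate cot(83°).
cot(83°) = 0.1228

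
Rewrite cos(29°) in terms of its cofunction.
cos(29°) = sin(90° - 29°) = sin(61°)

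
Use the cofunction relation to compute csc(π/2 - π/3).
csc(π/2 - π/3) = sec(π/3) = 2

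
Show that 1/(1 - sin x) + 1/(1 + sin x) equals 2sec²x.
LHS = [(1 + sin x) + (1 - sin x)] / [(1 - sin x)(1 + sin x)] = 2/(1 - sin²x) = 2/cos²x = 2sec²x = RHS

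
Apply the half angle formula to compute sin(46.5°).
sin(46.5°) = √((1 - cos 93°)/2) = 0.7254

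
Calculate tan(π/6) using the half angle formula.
tan(π/6) = sin π/3 / (1 + cos π/3) = √3/3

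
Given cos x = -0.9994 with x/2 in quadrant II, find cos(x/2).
cos(x/2) = ±√((1 + cos x)/2); negative since x/2 ∈ QII, so cos(x/2) = -0.01732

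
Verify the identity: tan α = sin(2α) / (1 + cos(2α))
RHS = 2 sin α cos α / (2cos²α) = sin α/cos α = tan α = LHS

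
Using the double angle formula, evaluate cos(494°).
cos(494°) = cos²247° - sin²247° = -0.6947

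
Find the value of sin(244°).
sin(244°) = -0.8988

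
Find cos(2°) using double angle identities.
cos(2°) = 2cos²1° - 1 = 0.9994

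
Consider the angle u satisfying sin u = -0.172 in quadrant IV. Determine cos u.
cos u = √(1 - sin²u) = 0.9851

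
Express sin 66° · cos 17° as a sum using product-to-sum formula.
sin 66° cos 17° = (1/2)[sin(66°+17°) + sin(66°-17°)]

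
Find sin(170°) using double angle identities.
sin(170°) = 2 sin 85° cos 85° = 0.1736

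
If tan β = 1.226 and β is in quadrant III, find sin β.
sin β = -0.7749 (using tan²β + 1 = sec²β)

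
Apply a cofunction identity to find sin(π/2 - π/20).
sin(π/2 - π/20) = cos(π/20) = 0.9877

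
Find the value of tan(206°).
tan(206°) = 0.4877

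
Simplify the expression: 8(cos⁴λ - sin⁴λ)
8(cos⁴λ - sin⁴λ) = 8(cos(2λ)) (using Factoring + double angle)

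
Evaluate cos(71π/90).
cos(71π/90) = -0.788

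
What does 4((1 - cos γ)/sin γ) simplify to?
4((1 - cos γ)/sin γ) = 4(tan(γ/2)) (using Half angle)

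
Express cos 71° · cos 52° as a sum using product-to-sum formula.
cos 71° cos 52° = (1/2)[cos(71°-52°) + cos(71°+52°)]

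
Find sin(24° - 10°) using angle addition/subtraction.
sin(24° - 10°) = sin 24° cos 10° - cos 24° sin 10° = 0.2419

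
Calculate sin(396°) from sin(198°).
sin(396°) = 2 sin 198° cos 198° = 0.5878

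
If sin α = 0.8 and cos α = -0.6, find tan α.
tan α = sin α / cos α = -1.333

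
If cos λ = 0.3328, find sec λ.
sec λ = 1/cos λ = 3.005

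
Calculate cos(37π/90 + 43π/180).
cos(37π/90 + 43π/180) = cos 37π/90 cos 43π/180 - sin 37π/90 sin 43π/180 = -0.454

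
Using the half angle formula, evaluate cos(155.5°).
cos(155.5°) = -√((1 + cos 311°)/2) = -0.91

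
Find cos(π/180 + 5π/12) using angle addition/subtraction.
cos(π/180 + 5π/12) = cos π/180 cos 5π/12 - sin π/180 sin 5π/12 = 0.2419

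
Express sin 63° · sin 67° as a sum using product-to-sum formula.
sin 63° sin 67° = (1/2)[cos(63°-67°) - cos(63°+67°)]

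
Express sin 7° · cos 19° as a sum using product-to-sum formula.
sin 7° cos 19° = (1/2)[sin(7°+19°) + sin(7°-19°)]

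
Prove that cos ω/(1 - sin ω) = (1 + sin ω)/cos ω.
RHS = (1 + sin ω)(1 - sin ω) / (cos ω(1 - sin ω)) = (1 - sin²ω) / (cos ω(1 - sin ω)) = cos²ω / (cos ω(1 - sin ω)) = cos ω/(1 - sin ω) = LHS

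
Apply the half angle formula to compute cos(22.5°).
cos(22.5°) = √((1 + cos 45°)/2) = √(2+√2)/2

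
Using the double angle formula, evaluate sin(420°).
sin(420°) = 2 sin 210° cos 210° = √3/2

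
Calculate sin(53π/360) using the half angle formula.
sin(53π/360) = √((1 - cos 53π/180)/2) = 0.4462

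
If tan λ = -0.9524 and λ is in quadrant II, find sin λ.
sin λ = 0.6897 (using tan²λ + 1 = sec²λ)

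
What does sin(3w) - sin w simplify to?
sin(3w) - sin w = 2 cos(2w) sin w (using Sum-to-product)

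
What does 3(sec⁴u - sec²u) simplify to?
3(sec⁴u - sec²u) = 3(tan⁴u + tan²u) (using Pythagorean)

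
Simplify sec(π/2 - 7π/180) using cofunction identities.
sec(π/2 - 7π/180) = csc(7π/180)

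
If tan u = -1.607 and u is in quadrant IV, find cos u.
cos u = 0.5283 (using tan²u + 1 = sec²u)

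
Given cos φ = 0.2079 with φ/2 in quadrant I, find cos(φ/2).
cos(φ/2) = ±√((1 + cos φ)/2); positive since φ/2 ∈ QI, so cos(φ/2) = 0.7771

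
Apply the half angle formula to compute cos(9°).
cos(9°) = √((1 + cos 18°)/2) = 0.9877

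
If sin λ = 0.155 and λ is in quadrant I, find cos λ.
cos λ = 0.9879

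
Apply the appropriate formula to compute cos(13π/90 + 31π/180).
cos(13π/90 + 31π/180) = cos 13π/90 cos 31π/180 - sin 13π/90 sin 31π/180 = 0.5446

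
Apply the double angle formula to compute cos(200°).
cos(200°) = cos²100° - sin²100° = -0.9397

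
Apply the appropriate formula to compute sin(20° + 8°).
sin(20° + 8°) = sin 20° cos 8° + cos 20° sin 8° = 0.4695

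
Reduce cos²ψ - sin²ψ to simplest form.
cos²ψ - sin²ψ = cos(2ψ) (using Double angle)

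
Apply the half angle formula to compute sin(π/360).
sin(π/360) = √((1 - cos π/180)/2) = 0.008727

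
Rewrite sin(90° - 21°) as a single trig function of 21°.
sin(90° - 21°) = cos(21°)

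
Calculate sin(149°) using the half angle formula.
sin(149°) = √((1 - cos 298°)/2) = 0.515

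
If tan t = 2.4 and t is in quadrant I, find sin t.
sin t = 0.9231 (using tan²t + 1 = sec²t)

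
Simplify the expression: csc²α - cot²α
csc²α - cot²α = 1 (using Pythagorean identity)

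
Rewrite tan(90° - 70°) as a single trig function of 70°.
tan(90° - 70°) = cot(70°)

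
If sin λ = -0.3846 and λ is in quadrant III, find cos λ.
cos λ = -0.9231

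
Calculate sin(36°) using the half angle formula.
sin(36°) = √((1 - cos 72°)/2) = 0.5878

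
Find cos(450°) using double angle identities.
cos(450°) = 2cos²225° - 1 = 0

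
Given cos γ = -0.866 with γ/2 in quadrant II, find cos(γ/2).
cos(γ/2) = ±√((1 + cos γ)/2); negative since γ/2 ∈ QII, so cos(γ/2) = -0.2588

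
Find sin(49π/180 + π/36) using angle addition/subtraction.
sin(49π/180 + π/36) = sin 49π/180 cos π/36 + cos 49π/180 sin π/36 = 0.809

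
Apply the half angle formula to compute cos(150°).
cos(150°) = -√((1 + cos 300°)/2) = -√3/2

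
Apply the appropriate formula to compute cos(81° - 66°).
cos(81° - 66°) = cos 81° cos 66° + sin 81° sin 66° = (√6+√2)/4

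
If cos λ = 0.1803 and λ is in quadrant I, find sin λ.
sin λ = 0.9836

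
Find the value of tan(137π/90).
tan(137π/90) = -14.3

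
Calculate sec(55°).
sec(55°) = 1.743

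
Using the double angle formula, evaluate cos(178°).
cos(178°) = cos²89° - sin²89° = -0.9994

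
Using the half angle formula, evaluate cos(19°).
cos(19°) = √((1 + cos 38°)/2) = 0.9455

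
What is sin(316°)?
sin(316°) = -0.6947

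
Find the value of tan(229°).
tan(229°) = 1.15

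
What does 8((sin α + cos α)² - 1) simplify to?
8((sin α + cos α)² - 1) = 8(sin(2α)) (using Pythagorean + double angle)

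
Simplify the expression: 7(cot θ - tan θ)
7(cot θ - tan θ) = 7(2 cot(2θ)) (using Double angle)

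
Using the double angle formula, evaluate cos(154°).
cos(154°) = cos²77° - sin²77° = -0.8988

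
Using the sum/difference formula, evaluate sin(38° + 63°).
sin(38° + 63°) = sin 38° cos 63° + cos 38° sin 63° = 0.9816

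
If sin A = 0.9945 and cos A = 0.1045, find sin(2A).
sin(2A) = 2 sin A cos A = 0.2079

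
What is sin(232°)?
sin(232°) = -0.788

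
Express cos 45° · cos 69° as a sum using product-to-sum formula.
cos 45° cos 69° = (1/2)[cos(45°-69°) + cos(45°+69°)]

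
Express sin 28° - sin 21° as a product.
sin 28° - sin 21° = 2 cos(24.5°) sin(3.5°)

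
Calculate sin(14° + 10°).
sin(14° + 10°) = sin 14° cos 10° + cos 14° sin 10° = 0.4067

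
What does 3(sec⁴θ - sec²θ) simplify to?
3(sec⁴θ - sec²θ) = 3(tan⁴θ + tan²θ) (using Pythagorean)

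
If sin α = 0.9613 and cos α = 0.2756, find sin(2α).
sin(2α) = 2 sin α cos α = 0.5299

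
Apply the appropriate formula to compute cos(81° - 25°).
cos(81° - 25°) = cos 81° cos 25° + sin 81° sin 25° = 0.5592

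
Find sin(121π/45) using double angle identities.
sin(121π/45) = 2 sin 121π/90 cos 121π/90 = 0.829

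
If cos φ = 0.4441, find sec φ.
sec φ = 1/cos φ = 2.252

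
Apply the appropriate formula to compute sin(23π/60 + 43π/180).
sin(23π/60 + 43π/180) = sin 23π/60 cos 43π/180 + cos 23π/60 sin 43π/180 = 0.9272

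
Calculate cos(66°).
cos(66°) = 0.4067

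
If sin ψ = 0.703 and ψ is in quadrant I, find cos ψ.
cos ψ = 0.7112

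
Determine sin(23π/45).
sin(23π/45) = 0.9994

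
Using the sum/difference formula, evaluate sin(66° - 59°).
sin(66° - 59°) = sin 66° cos 59° - cos 66° sin 59° = 0.1219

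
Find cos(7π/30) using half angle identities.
cos(7π/30) = √((1 + cos 7π/15)/2) = 0.7431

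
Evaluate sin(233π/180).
sin(233π/180) = -0.7986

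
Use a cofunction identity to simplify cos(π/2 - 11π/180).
cos(π/2 - 11π/180) = sin(11π/180)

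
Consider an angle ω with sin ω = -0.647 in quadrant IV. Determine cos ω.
cos ω = √(1 - sin²ω) = 0.7625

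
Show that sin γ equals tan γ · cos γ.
RHS = (sin γ/cos γ) · cos γ = sin γ = LHS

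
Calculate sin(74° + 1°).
sin(74° + 1°) = sin 74° cos 1° + cos 74° sin 1° = (√6+√2)/4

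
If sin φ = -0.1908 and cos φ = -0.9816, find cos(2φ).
cos(2φ) = cos²φ - sin²φ = 0.9271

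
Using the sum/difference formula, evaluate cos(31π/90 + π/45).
cos(31π/90 + π/45) = cos 31π/90 cos π/45 - sin 31π/90 sin π/45 = 0.4067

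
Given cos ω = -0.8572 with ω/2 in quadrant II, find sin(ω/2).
sin(ω/2) = ±√((1 - cos ω)/2); positive since ω/2 ∈ QII, so sin(ω/2) = 0.9636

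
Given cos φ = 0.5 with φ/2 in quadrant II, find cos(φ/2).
cos(φ/2) = ±√((1 + cos φ)/2); negative since φ/2 ∈ QII, so cos(φ/2) = -√3/2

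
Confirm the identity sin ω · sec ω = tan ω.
LHS = sin ω · (1/cos ω) = sin ω/cos ω = tan ω = RHS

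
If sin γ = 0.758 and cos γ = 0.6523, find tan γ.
tan γ = sin γ / cos γ = 1.162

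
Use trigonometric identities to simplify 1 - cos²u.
1 - cos²u = sin²u (using Pythagorean identity)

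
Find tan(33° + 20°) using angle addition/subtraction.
tan(33° + 20°) = (tan 33° + tan 20°)/(1 - tan 33° tan 20°) = 1.327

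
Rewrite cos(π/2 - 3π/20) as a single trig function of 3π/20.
cos(π/2 - 3π/20) = sin(3π/20)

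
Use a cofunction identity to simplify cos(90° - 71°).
cos(90° - 71°) = sin(71°)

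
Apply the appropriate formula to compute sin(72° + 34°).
sin(72° + 34°) = sin 72° cos 34° + cos 72° sin 34° = 0.9613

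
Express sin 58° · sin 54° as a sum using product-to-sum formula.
sin 58° sin 54° = (1/2)[cos(58°-54°) - cos(58°+54°)]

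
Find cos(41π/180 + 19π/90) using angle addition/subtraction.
cos(41π/180 + 19π/90) = cos 41π/180 cos 19π/90 - sin 41π/180 sin 19π/90 = 0.1908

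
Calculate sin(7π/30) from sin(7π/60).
sin(7π/30) = 2 sin 7π/60 cos 7π/60 = 0.6691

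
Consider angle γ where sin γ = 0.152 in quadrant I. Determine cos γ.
cos γ = √(1 - sin²γ) = 0.9884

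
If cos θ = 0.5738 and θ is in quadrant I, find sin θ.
sin θ = 0.819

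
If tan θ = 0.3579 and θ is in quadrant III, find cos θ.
cos θ = -0.9415 (using tan²θ + 1 = sec²θ)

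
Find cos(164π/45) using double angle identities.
cos(164π/45) = 1 - 2sin²82π/45 = 0.4384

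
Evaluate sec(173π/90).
sec(173π/90) = 1.031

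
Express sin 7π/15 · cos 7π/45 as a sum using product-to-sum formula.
sin 7π/15 cos 7π/45 = (1/2)[sin(7π/15+7π/45) + sin(7π/15-7π/45)]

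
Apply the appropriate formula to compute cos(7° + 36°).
cos(7° + 36°) = cos 7° cos 36° - sin 7° sin 36° = 0.7314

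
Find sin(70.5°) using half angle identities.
sin(70.5°) = √((1 - cos 141°)/2) = 0.9426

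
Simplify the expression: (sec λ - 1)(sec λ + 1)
(sec λ - 1)(sec λ + 1) = tan²λ (using Diff. of squares)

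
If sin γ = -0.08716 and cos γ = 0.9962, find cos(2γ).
cos(2γ) = cos²γ - sin²γ = 0.9848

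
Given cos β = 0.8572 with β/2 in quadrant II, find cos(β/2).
cos(β/2) = ±√((1 + cos β)/2); negative since β/2 ∈ QII, so cos(β/2) = -0.9636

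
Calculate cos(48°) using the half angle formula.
cos(48°) = √((1 + cos 96°)/2) = 0.6691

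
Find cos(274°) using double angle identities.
cos(274°) = 2cos²137° - 1 = 0.06976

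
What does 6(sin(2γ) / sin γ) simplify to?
6(sin(2γ) / sin γ) = 6(2 cos γ) (using Double angle)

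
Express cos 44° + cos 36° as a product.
cos 44° + cos 36° = 2 cos(40°) cos(4°)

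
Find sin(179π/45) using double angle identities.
sin(179π/45) = 2 sin 179π/90 cos 179π/90 = -0.06976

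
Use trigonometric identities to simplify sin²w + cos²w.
sin²w + cos²w = 1 (using Pythagorean identity)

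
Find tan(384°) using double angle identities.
tan(384°) = 2 tan 192° / (1 - tan²192°) = 0.4452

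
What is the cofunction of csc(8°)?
csc(8°) = sec(90° - 8°) = sec(82°)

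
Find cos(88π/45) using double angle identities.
cos(88π/45) = cos²44π/45 - sin²44π/45 = 0.9903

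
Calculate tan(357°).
tan(357°) = -0.05241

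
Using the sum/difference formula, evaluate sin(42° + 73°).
sin(42° + 73°) = sin 42° cos 73° + cos 42° sin 73° = 0.9063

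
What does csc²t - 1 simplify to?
csc²t - 1 = cot²t (using Pythagorean identity)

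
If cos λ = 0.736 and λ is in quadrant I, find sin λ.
sin λ = 0.677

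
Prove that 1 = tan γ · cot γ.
RHS = (sin γ/cos γ) · (cos γ/sin γ) = 1 = LHS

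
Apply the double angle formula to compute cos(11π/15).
cos(11π/15) = cos²11π/30 - sin²11π/30 = -0.6691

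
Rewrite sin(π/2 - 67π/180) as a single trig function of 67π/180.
sin(π/2 - 67π/180) = cos(67π/180)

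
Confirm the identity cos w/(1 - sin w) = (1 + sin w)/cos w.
RHS = (1 + sin w)(1 - sin w) / (cos w(1 - sin w)) = (1 - sin²w) / (cos w(1 - sin w)) = cos²w / (cos w(1 - sin w)) = cos w/(1 - sin w) = LHS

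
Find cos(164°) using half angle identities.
cos(164°) = -√((1 + cos 328°)/2) = -0.9613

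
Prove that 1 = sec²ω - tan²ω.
RHS = 1/cos²ω - sin²ω/cos²ω = (1 - sin²ω)/cos²ω = cos²ω/cos²ω = 1 = LHS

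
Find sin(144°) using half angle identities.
sin(144°) = √((1 - cos 288°)/2) = 0.5878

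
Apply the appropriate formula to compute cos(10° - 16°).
cos(10° - 16°) = cos 10° cos 16° + sin 10° sin 16° = 0.9945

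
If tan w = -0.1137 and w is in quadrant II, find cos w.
cos w = -0.9936 (using tan²w + 1 = sec²w)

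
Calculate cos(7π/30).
cos(7π/30) = 0.7431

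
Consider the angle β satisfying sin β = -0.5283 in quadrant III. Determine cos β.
cos β = ±√(1 - sin²β) = -0.8491 (negative in QIII)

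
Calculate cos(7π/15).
cos(7π/15) = 0.1045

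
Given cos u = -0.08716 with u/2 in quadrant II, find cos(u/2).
cos(u/2) = ±√((1 + cos u)/2); negative since u/2 ∈ QII, so cos(u/2) = -0.6756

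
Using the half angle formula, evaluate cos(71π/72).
cos(71π/72) = -√((1 + cos 71π/36)/2) = -0.999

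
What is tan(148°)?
tan(148°) = -0.6249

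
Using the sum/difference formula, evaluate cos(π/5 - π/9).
cos(π/5 - π/9) = cos π/5 cos π/9 + sin π/5 sin π/9 = 0.9613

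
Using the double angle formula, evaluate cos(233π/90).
cos(233π/90) = cos²233π/180 - sin²233π/180 = -0.2756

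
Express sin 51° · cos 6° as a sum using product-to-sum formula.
sin 51° cos 6° = (1/2)[sin(51°+6°) + sin(51°-6°)]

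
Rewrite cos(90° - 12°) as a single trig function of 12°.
cos(90° - 12°) = sin(12°)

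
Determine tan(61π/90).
tan(61π/90) = -1.6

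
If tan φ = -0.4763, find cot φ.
cot φ = 1/tan φ = -2.1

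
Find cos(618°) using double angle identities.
cos(618°) = cos²309° - sin²309° = -0.2079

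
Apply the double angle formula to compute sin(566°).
sin(566°) = 2 sin 283° cos 283° = -0.4384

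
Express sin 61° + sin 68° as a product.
sin 61° + sin 68° = 2 sin(64.5°) cos(-3.5°)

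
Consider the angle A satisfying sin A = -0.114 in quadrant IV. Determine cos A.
cos A = √(1 - sin²A) = 0.9935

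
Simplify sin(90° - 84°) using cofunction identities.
sin(90° - 84°) = cos(84°)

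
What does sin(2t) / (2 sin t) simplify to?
sin(2t) / (2 sin t) = cos t (using Double angle)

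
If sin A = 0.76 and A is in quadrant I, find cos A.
cos A = 0.6499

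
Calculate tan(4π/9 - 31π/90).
tan(4π/9 - 31π/90) = (tan 4π/9 - tan 31π/90)/(1 + tan 4π/9 tan 31π/90) = 0.3249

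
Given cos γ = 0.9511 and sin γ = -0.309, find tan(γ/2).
tan(γ/2) = sin γ / (1 + cos γ) = -0.1584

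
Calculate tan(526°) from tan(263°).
tan(526°) = 2 tan 263° / (1 - tan²263°) = -0.2493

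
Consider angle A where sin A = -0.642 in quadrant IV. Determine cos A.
cos A = √(1 - sin²A) = 0.7667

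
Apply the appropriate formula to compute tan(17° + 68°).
tan(17° + 68°) = (tan 17° + tan 68°)/(1 - tan 17° tan 68°) = 11.43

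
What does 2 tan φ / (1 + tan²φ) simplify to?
2 tan φ / (1 + tan²φ) = sin(2φ) (using Double angle)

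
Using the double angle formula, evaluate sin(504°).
sin(504°) = 2 sin 252° cos 252° = 0.5878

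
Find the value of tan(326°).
tan(326°) = -0.6745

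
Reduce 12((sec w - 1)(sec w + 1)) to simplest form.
12((sec w - 1)(sec w + 1)) = 12(tan²w) (using Diff. of squares)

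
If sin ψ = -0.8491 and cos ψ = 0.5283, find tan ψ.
tan ψ = sin ψ / cos ψ = -1.607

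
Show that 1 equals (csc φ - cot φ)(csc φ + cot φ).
RHS = csc²φ - cot²φ = (1 + cot²φ) - cot²φ = 1 = LHS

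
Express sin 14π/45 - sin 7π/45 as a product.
sin 14π/45 - sin 7π/45 = 2 cos(7π/30) sin(7π/90)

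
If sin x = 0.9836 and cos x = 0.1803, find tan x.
tan x = sin x / cos x = 5.455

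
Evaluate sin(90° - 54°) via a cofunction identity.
sin(90° - 54°) = cos(54°) = 0.5878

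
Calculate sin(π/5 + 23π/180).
sin(π/5 + 23π/180) = sin π/5 cos 23π/180 + cos π/5 sin 23π/180 = 0.8572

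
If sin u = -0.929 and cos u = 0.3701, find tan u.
tan u = sin u / cos u = -2.51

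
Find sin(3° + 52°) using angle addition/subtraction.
sin(3° + 52°) = sin 3° cos 52° + cos 3° sin 52° = 0.8192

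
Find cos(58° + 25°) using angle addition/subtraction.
cos(58° + 25°) = cos 58° cos 25° - sin 58° sin 25° = 0.1219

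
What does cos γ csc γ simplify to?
cos γ csc γ = cot γ (using Reciprocal + quotient)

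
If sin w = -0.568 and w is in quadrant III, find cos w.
cos w = -0.823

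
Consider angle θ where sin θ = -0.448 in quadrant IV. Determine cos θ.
cos θ = √(1 - sin²θ) = 0.894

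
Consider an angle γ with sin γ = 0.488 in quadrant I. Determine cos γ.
cos γ = √(1 - sin²γ) = 0.8728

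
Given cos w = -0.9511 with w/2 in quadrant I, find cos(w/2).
cos(w/2) = ±√((1 + cos w)/2); positive since w/2 ∈ QI, so cos(w/2) = 0.1564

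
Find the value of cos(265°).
cos(265°) = -0.08716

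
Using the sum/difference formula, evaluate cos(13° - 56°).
cos(13° - 56°) = cos 13° cos 56° + sin 13° sin 56° = 0.7314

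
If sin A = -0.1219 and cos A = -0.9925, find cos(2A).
cos(2A) = cos²A - sin²A = 0.9702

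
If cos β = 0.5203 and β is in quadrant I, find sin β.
sin β = 0.854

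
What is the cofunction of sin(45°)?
sin(45°) = cos(90° - 45°) = cos(45°)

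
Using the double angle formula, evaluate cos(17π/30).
cos(17π/30) = 1 - 2sin²17π/60 = -0.2079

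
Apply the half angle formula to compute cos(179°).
cos(179°) = -√((1 + cos 358°)/2) = -0.9998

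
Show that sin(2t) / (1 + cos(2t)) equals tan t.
LHS = 2 sin t cos t / (2cos²t) = sin t/cos t = tan t = RHS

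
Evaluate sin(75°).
sin(75°) = (√6+√2)/4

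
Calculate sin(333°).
sin(333°) = -0.454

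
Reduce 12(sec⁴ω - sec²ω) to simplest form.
12(sec⁴ω - sec²ω) = 12(tan⁴ω + tan²ω) (using Pythagorean)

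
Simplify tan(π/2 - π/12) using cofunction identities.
tan(π/2 - π/12) = cot(π/12)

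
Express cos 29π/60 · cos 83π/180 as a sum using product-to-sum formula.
cos 29π/60 cos 83π/180 = (1/2)[cos(29π/60-83π/180) + cos(29π/60+83π/180)]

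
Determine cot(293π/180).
cot(293π/180) = -0.4245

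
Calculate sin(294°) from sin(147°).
sin(294°) = 2 sin 147° cos 147° = -0.9135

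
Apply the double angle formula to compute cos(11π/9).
cos(11π/9) = cos²11π/18 - sin²11π/18 = -0.766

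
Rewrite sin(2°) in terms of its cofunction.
sin(2°) = cos(90° - 2°) = cos(88°)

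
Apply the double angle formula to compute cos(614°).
cos(614°) = cos²307° - sin²307° = -0.2756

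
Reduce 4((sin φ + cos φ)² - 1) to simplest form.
4((sin φ + cos φ)² - 1) = 4(sin(2φ)) (using Pythagorean + double angle)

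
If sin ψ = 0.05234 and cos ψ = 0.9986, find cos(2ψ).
cos(2ψ) = cos²ψ - sin²ψ = 0.9945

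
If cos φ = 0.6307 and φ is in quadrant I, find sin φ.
sin φ = 0.776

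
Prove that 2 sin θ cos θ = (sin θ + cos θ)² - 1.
RHS = sin²θ + 2 sin θ cos θ + cos²θ - 1 = (sin²θ + cos²θ) + 2 sin θ cos θ - 1 = 1 + 2 sin θ cos θ - 1 = 2 sin θ cos θ = LHS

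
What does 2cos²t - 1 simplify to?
2cos²t - 1 = cos(2t) (using Double angle)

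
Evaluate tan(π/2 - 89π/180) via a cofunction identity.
tan(π/2 - 89π/180) = cot(89π/180) = 0.01746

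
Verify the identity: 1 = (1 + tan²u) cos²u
RHS = sec²u · cos²u = (1/cos²u) · cos²u = 1 = LHS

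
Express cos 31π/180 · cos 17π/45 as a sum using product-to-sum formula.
cos 31π/180 cos 17π/45 = (1/2)[cos(31π/180-17π/45) + cos(31π/180+17π/45)]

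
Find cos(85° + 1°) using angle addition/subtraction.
cos(85° + 1°) = cos 85° cos 1° - sin 85° sin 1° = 0.06976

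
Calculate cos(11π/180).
cos(11π/180) = 0.9816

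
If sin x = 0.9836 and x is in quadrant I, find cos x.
cos x = 0.1804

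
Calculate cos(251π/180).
cos(251π/180) = -0.3256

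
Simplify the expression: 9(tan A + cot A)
9(tan A + cot A) = 9(sec A csc A) (using Quotient identities)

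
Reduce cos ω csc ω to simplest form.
cos ω csc ω = cot ω (using Reciprocal + quotient)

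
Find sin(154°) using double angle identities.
sin(154°) = 2 sin 77° cos 77° = 0.4384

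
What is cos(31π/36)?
cos(31π/36) = -0.9063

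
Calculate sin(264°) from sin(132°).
sin(264°) = 2 sin 132° cos 132° = -0.9945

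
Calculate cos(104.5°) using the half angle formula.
cos(104.5°) = -√((1 + cos 209°)/2) = -0.2504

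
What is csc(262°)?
csc(262°) = -1.01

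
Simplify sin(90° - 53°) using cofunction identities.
sin(90° - 53°) = cos(53°)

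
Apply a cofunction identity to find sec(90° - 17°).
sec(90° - 17°) = csc(17°) = 3.42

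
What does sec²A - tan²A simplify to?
sec²A - tan²A = 1 (using Pythagorean identity)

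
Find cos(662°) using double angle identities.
cos(662°) = cos²331° - sin²331° = 0.5299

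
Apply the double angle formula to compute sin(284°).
sin(284°) = 2 sin 142° cos 142° = -0.9703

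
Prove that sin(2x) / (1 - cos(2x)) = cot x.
LHS = 2 sin x cos x / (2sin²x) = cos x/sin x = cot x = RHS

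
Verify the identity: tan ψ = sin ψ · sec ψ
RHS = sin ψ · (1/cos ψ) = sin ψ/cos ψ = tan ψ = LHS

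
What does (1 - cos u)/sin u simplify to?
(1 - cos u)/sin u = tan(u/2) (using Half angle)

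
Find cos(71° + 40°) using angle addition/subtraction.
cos(71° + 40°) = cos 71° cos 40° - sin 71° sin 40° = -0.3584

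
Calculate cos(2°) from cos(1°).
cos(2°) = cos²1° - sin²1° = 0.9994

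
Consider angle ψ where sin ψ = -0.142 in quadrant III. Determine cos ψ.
cos ψ = ±√(1 - sin²ψ) = -0.9899 (negative in QIII)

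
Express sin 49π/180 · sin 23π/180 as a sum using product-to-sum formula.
sin 49π/180 sin 23π/180 = (1/2)[cos(49π/180-23π/180) - cos(49π/180+23π/180)]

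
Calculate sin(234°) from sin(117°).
sin(234°) = 2 sin 117° cos 117° = -0.809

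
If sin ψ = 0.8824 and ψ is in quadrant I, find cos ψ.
cos ψ = 0.4705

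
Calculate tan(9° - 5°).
tan(9° - 5°) = (tan 9° - tan 5°)/(1 + tan 9° tan 5°) = 0.06993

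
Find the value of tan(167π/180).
tan(167π/180) = -0.2309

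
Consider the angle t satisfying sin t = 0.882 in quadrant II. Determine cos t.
cos t = ±√(1 - sin²t) = -0.4712 (negative in QII)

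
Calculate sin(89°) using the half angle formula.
sin(89°) = √((1 - cos 178°)/2) = 0.9998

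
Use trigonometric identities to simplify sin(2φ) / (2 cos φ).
sin(2φ) / (2 cos φ) = sin φ (using Double angle)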